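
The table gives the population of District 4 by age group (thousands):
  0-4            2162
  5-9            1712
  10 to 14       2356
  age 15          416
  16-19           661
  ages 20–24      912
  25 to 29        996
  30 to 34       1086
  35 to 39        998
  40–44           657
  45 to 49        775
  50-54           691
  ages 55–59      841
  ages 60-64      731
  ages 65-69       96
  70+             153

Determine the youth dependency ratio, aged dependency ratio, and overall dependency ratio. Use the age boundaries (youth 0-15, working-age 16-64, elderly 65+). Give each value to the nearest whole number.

Youth dependency ratio: 80
Old-age dependency ratio: 3
Total dependency ratio: 83

0–15: 2162 + 1712 + 2356 + 416 = 6646
16–64: 661 + 912 + 996 + 1086 + 998 + 657 + 775 + 691 + 841 + 731 = 8348
65+: 96 + 153 = 249
Youth dependency ratio = 6646 / 8348 × 100 = 80
Old-age dependency ratio = 249 / 8348 × 100 = 3
Total dependency ratio = (6646 + 249) / 8348 × 100 = 6895 / 8348 × 100 = 83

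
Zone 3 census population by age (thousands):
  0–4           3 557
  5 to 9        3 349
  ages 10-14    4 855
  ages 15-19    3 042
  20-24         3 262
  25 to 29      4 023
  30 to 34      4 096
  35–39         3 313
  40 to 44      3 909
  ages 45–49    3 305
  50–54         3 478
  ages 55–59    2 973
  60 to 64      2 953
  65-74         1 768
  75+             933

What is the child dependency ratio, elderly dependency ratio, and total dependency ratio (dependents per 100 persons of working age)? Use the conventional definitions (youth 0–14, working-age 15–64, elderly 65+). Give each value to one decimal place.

Youth dependency ratio: 34.2
Old-age dependency ratio: 7.9
Total dependency ratio: 42.1

0–14: 3 557 + 3 349 + 4 855 = 11 761
15–64: 3 042 + 3 262 + 4 023 + 4 096 + 3 313 + 3 909 + 3 305 + 3 478 + 2 973 + 2 953 = 34 354
65+: 1 768 + 933 = 2 701
Youth dependency ratio = 11 761 / 34 354 × 100 = 34.2
Old-age dependency ratio = 2 701 / 34 354 × 100 = 7.9
Total dependency ratio = (11 761 + 2 701) / 34 354 × 100 = 14 462 / 34 354 × 100 = 42.1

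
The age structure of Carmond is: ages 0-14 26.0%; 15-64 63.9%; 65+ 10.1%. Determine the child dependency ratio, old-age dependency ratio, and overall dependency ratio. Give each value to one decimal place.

Youth dependency ratio: 40.7
Old-age dependency ratio: 15.8
Total dependency ratio: 56.5

Youth dependency ratio = 26.0 / 63.9 × 100 = 40.7
Old-age dependency ratio = 10.1 / 63.9 × 100 = 15.8
Total dependency ratio = (26.0 + 10.1) / 63.9 × 100 = 36.1 / 63.9 × 100 = 56.5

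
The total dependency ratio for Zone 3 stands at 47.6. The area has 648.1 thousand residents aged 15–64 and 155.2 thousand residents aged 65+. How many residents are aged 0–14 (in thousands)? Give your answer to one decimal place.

Total dependency ratio = (youth + elderly) / working-age × 100
47.6 = (Y + 155.2) / 648.1 × 100
⇒ 153.3

Aged 0–14: 153.3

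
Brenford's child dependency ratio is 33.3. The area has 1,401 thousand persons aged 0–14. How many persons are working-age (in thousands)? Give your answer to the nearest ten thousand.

Youth dependency ratio = youth / working-age × 100
33.3 = 1,401 / W × 100
⇒ 4,210

Working-age: 4,210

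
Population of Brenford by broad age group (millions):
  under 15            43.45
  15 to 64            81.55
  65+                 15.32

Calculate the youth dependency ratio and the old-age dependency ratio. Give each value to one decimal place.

Youth dependency ratio: 53.3
Old-age dependency ratio: 18.8

Youth dependency ratio = 43.45 / 81.55 × 100 = 53.3
Old-age dependency ratio = 15.32 / 81.55 × 100 = 18.8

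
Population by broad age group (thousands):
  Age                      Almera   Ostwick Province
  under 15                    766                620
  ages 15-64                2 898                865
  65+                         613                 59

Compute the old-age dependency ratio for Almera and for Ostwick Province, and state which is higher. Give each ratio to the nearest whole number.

Almera: 613 / 2 898 × 100 = 21
Ostwick Province: 59 / 865 × 100 = 7

Almera: 21
Ostwick Province: 7
Higher: Almera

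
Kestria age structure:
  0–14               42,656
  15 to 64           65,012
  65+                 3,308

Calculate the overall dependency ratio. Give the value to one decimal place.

Total dependency ratio: 70.7

Total dependency ratio = (42,656 + 3,308) / 65,012 × 100 = 45,964 / 65,012 × 100 = 70.7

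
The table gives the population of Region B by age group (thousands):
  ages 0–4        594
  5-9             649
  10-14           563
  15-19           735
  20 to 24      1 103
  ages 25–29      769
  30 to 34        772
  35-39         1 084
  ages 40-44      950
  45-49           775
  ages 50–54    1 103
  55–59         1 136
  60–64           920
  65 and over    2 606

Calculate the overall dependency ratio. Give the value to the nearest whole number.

Total dependency ratio: 47

0–14: 594 + 649 + 563 = 1 806
15–64: 735 + 1 103 + 769 + 772 + 1 084 + 950 + 775 + 1 103 + 1 136 + 920 = 9 347
65+: 2 606
Total dependency ratio = (1 806 + 2 606) / 9 347 × 100 = 4 412 / 9 347 × 100 = 47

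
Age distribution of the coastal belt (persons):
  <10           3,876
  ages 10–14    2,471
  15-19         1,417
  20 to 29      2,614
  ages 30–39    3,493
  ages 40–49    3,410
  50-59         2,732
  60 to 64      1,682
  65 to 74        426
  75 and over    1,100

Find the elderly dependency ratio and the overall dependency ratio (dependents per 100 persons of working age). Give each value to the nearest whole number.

Old-age dependency ratio: 10
Total dependency ratio: 51

0–14: 3,876 + 2,471 = 6,347
15–64: 1,417 + 2,614 + 3,493 + 3,410 + 2,732 + 1,682 = 15,348
65+: 426 + 1,100 = 1,526
Old-age dependency ratio = 1,526 / 15,348 × 100 = 10
Total dependency ratio = (6,347 + 1,526) / 15,348 × 100 = 7,873 / 15,348 × 100 = 51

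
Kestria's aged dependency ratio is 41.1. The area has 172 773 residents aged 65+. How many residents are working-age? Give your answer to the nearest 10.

Working-age: 420 370

Old-age dependency ratio = elderly / working-age × 100
41.1 = 172 773 / W × 100
⇒ 420 370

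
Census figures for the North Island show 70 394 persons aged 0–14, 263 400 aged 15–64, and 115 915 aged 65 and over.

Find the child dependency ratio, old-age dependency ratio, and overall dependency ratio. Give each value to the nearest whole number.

Youth dependency ratio = 70 394 / 263 400 × 100 = 27
Old-age dependency ratio = 115 915 / 263 400 × 100 = 44
Total dependency ratio = (70 394 + 115 915) / 263 400 × 100 = 186 309 / 263 400 × 100 = 71

Youth dependency ratio: 27
Old-age dependency ratio: 44
Total dependency ratio: 71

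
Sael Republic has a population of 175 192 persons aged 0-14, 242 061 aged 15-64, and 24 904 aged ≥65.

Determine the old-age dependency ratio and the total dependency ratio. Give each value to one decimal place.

Old-age dependency ratio: 10.3
Total dependency ratio: 82.7

Old-age dependency ratio = 24 904 / 242 061 × 100 = 10.3
Total dependency ratio = (175 192 + 24 904) / 242 061 × 100 = 200 096 / 242 061 × 100 = 82.7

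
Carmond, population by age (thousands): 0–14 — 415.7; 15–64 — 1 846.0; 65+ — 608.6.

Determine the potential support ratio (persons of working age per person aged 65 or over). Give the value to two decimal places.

Potential support ratio = 1 846.0 / 608.6 = 3.03

Potential support ratio: 3.03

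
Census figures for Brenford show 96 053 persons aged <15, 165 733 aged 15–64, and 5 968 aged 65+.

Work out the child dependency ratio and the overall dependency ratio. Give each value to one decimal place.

Youth dependency ratio = 96 053 / 165 733 × 100 = 58.0
Total dependency ratio = (96 053 + 5 968) / 165 733 × 100 = 102 021 / 165 733 × 100 = 61.6

Youth dependency ratio: 58.0
Total dependency ratio: 61.6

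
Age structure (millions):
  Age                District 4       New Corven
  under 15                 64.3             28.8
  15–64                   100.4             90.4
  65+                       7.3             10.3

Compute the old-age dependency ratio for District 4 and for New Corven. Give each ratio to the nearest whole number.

District 4: 7.3 / 100.4 × 100 = 7
New Corven: 10.3 / 90.4 × 100 = 11

District 4: 7
New Corven: 11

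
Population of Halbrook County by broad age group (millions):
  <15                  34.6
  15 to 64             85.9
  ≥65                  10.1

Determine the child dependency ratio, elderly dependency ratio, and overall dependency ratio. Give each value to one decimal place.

Youth dependency ratio: 40.3
Old-age dependency ratio: 11.8
Total dependency ratio: 52.0

Youth dependency ratio = 34.6 / 85.9 × 100 = 40.3
Old-age dependency ratio = 10.1 / 85.9 × 100 = 11.8
Total dependency ratio = (34.6 + 10.1) / 85.9 × 100 = 44.7 / 85.9 × 100 = 52.0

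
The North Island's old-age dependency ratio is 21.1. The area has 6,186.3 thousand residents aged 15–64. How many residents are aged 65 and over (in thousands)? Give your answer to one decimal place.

Aged 65 and over: 1,305.3

Old-age dependency ratio = elderly / working-age × 100
21.1 = E / 6,186.3 × 100
⇒ 1,305.3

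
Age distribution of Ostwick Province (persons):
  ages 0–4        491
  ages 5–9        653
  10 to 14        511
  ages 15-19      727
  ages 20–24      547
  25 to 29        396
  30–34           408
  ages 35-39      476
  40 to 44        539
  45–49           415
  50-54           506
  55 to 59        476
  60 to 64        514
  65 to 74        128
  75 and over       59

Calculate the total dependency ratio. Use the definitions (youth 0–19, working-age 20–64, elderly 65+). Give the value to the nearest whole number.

0–19: 491 + 653 + 511 + 727 = 2382
20–64: 547 + 396 + 408 + 476 + 539 + 415 + 506 + 476 + 514 = 4277
65+: 128 + 59 = 187
Total dependency ratio = (2382 + 187) / 4277 × 100 = 2569 / 4277 × 100 = 60

Total dependency ratio: 60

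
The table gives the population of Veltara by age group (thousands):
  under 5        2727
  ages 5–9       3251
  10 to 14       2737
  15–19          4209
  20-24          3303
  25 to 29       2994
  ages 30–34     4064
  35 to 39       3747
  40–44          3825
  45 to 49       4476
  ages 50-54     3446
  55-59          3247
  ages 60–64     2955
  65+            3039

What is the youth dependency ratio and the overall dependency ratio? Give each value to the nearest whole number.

0–14: 2727 + 3251 + 2737 = 8715
15–64: 4209 + 3303 + 2994 + 4064 + 3747 + 3825 + 4476 + 3446 + 3247 + 2955 = 36266
65+: 3039
Youth dependency ratio = 8715 / 36266 × 100 = 24
Total dependency ratio = (8715 + 3039) / 36266 × 100 = 11754 / 36266 × 100 = 32

Youth dependency ratio: 24
Total dependency ratio: 32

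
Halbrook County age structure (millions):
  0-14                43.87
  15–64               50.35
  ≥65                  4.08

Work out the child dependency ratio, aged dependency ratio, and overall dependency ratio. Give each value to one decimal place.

Youth dependency ratio = 43.87 / 50.35 × 100 = 87.1
Old-age dependency ratio = 4.08 / 50.35 × 100 = 8.1
Total dependency ratio = (43.87 + 4.08) / 50.35 × 100 = 47.95 / 50.35 × 100 = 95.2

Youth dependency ratio: 87.1
Old-age dependency ratio: 8.1
Total dependency ratio: 95.2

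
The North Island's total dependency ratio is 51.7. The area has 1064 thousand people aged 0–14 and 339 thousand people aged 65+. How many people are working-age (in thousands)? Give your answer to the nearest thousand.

Total dependency ratio = (youth + elderly) / working-age × 100
51.7 = (1064 + 339) / W × 100
⇒ 2714

Working-age: 2714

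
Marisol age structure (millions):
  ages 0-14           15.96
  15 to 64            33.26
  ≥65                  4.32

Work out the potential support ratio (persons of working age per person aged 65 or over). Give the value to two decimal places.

Potential support ratio: 7.70

Potential support ratio = 33.26 / 4.32 = 7.70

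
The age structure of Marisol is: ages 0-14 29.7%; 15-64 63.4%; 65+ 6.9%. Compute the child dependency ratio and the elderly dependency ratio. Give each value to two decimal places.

Youth dependency ratio: 46.85
Old-age dependency ratio: 10.88

Youth dependency ratio = 29.7 / 63.4 × 100 = 46.85
Old-age dependency ratio = 6.9 / 63.4 × 100 = 10.88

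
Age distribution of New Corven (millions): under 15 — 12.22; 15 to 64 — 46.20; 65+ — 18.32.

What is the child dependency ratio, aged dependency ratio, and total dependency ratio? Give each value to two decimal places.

Youth dependency ratio = 12.22 / 46.20 × 100 = 26.45
Old-age dependency ratio = 18.32 / 46.20 × 100 = 39.65
Total dependency ratio = (12.22 + 18.32) / 46.20 × 100 = 30.54 / 46.20 × 100 = 66.10

Youth dependency ratio: 26.45
Old-age dependency ratio: 39.65
Total dependency ratio: 66.10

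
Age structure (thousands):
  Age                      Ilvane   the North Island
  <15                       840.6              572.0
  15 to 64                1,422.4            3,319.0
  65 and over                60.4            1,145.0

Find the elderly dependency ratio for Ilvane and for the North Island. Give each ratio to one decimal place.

Ilvane: 60.4 / 1,422.4 × 100 = 4.2
the North Island: 1,145.0 / 3,319.0 × 100 = 34.5

Ilvane: 4.2
the North Island: 34.5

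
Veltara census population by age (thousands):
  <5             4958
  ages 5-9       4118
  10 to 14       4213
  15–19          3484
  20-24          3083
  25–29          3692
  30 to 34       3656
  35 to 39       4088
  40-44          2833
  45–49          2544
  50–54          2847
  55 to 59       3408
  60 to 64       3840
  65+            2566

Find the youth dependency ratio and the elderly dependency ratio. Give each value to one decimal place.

Youth dependency ratio: 39.7
Old-age dependency ratio: 7.7

0–14: 4958 + 4118 + 4213 = 13289
15–64: 3484 + 3083 + 3692 + 3656 + 4088 + 2833 + 2544 + 2847 + 3408 + 3840 = 33475
65+: 2566
Youth dependency ratio = 13289 / 33475 × 100 = 39.7
Old-age dependency ratio = 2566 / 33475 × 100 = 7.7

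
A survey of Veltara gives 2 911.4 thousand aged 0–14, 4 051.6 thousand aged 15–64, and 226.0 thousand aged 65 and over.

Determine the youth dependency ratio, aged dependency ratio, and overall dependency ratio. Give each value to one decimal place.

Youth dependency ratio = 2 911.4 / 4 051.6 × 100 = 71.9
Old-age dependency ratio = 226.0 / 4 051.6 × 100 = 5.6
Total dependency ratio = (2 911.4 + 226.0) / 4 051.6 × 100 = 3 137.4 / 4 051.6 × 100 = 77.4

Youth dependency ratio: 71.9
Old-age dependency ratio: 5.6
Total dependency ratio: 77.4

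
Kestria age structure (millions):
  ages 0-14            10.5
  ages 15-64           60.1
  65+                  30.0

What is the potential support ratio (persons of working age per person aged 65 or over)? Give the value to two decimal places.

Potential support ratio = 60.1 / 30.0 = 2.00

Potential support ratio: 2.00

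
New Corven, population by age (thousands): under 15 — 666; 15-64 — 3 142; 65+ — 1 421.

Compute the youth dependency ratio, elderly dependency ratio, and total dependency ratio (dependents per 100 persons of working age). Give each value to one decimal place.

Youth dependency ratio = 666 / 3 142 × 100 = 21.2
Old-age dependency ratio = 1 421 / 3 142 × 100 = 45.2
Total dependency ratio = (666 + 1 421) / 3 142 × 100 = 2 087 / 3 142 × 100 = 66.4

Youth dependency ratio: 21.2
Old-age dependency ratio: 45.2
Total dependency ratio: 66.4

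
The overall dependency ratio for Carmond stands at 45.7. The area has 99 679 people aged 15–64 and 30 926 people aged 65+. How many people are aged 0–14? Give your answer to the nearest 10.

Aged 0–14: 14 630

Total dependency ratio = (youth + elderly) / working-age × 100
45.7 = (Y + 30 926) / 99 679 × 100
⇒ 14 630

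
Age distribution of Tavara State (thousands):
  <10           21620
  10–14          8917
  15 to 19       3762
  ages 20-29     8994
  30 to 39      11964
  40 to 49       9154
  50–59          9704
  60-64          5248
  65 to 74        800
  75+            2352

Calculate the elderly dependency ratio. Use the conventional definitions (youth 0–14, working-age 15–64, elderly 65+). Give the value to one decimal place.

Old-age dependency ratio: 6.5

0–14: 21620 + 8917 = 30537
15–64: 3762 + 8994 + 11964 + 9154 + 9704 + 5248 = 48826
65+: 800 + 2352 = 3152
Old-age dependency ratio = 3152 / 48826 × 100 = 6.5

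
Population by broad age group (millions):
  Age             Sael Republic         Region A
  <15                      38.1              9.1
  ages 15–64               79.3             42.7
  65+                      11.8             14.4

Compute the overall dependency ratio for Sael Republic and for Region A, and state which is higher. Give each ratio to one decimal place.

Sael Republic: 62.9
Region A: 55.0
Higher: Sael Republic

Sael Republic: (38.1 + 11.8) / 79.3 × 100 = 49.9 / 79.3 × 100 = 62.9
Region A: (9.1 + 14.4) / 42.7 × 100 = 23.5 / 42.7 × 100 = 55.0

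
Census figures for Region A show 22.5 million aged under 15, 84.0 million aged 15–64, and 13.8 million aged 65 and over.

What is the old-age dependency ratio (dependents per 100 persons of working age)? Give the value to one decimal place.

Old-age dependency ratio: 16.4

Old-age dependency ratio = 13.8 / 84.0 × 100 = 16.4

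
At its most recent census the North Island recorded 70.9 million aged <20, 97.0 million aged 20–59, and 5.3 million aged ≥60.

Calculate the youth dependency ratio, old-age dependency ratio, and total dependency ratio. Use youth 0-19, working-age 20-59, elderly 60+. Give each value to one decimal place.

Youth dependency ratio: 73.1
Old-age dependency ratio: 5.5
Total dependency ratio: 78.6

Youth dependency ratio = 70.9 / 97.0 × 100 = 73.1
Old-age dependency ratio = 5.3 / 97.0 × 100 = 5.5
Total dependency ratio = (70.9 + 5.3) / 97.0 × 100 = 76.2 / 97.0 × 100 = 78.6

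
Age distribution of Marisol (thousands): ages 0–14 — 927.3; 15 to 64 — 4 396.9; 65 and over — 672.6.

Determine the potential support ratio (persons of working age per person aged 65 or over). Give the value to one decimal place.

Potential support ratio = 4 396.9 / 672.6 = 6.5

Potential support ratio: 6.5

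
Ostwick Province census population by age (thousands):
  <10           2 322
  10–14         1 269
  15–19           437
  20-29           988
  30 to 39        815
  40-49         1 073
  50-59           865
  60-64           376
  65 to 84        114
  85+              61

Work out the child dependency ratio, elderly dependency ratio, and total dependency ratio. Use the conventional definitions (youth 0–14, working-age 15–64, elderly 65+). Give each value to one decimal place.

0–14: 2 322 + 1 269 = 3 591
15–64: 437 + 988 + 815 + 1 073 + 865 + 376 = 4 554
65+: 114 + 61 = 175
Youth dependency ratio = 3 591 / 4 554 × 100 = 78.9
Old-age dependency ratio = 175 / 4 554 × 100 = 3.8
Total dependency ratio = (3 591 + 175) / 4 554 × 100 = 3 766 / 4 554 × 100 = 82.7

Youth dependency ratio: 78.9
Old-age dependency ratio: 3.8
Total dependency ratio: 82.7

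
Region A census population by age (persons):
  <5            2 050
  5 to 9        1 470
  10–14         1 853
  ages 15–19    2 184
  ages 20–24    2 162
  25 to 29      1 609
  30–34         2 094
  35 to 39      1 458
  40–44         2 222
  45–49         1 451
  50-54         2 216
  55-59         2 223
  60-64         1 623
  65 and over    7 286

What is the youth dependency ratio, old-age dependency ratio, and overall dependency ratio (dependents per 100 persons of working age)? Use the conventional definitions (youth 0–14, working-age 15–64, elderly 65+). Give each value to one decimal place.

0–14: 2 050 + 1 470 + 1 853 = 5 373
15–64: 2 184 + 2 162 + 1 609 + 2 094 + 1 458 + 2 222 + 1 451 + 2 216 + 2 223 + 1 623 = 19 242
65+: 7 286
Youth dependency ratio = 5 373 / 19 242 × 100 = 27.9
Old-age dependency ratio = 7 286 / 19 242 × 100 = 37.9
Total dependency ratio = (5 373 + 7 286) / 19 242 × 100 = 12 659 / 19 242 × 100 = 65.8

Youth dependency ratio: 27.9
Old-age dependency ratio: 37.9
Total dependency ratio: 65.8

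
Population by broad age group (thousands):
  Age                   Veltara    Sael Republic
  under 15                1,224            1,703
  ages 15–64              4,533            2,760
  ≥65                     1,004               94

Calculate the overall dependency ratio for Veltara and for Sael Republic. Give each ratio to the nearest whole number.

Veltara: (1,224 + 1,004) / 4,533 × 100 = 2,228 / 4,533 × 100 = 49
Sael Republic: (1,703 + 94) / 2,760 × 100 = 1,797 / 2,760 × 100 = 65

Veltara: 49
Sael Republic: 65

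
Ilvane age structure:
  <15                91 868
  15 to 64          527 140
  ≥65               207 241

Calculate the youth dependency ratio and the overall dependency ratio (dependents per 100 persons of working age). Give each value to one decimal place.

Youth dependency ratio = 91 868 / 527 140 × 100 = 17.4
Total dependency ratio = (91 868 + 207 241) / 527 140 × 100 = 299 109 / 527 140 × 100 = 56.7

Youth dependency ratio: 17.4
Total dependency ratio: 56.7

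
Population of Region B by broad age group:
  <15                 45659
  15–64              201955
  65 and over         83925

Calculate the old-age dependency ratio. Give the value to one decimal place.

Old-age dependency ratio = 83925 / 201955 × 100 = 41.6

Old-age dependency ratio: 41.6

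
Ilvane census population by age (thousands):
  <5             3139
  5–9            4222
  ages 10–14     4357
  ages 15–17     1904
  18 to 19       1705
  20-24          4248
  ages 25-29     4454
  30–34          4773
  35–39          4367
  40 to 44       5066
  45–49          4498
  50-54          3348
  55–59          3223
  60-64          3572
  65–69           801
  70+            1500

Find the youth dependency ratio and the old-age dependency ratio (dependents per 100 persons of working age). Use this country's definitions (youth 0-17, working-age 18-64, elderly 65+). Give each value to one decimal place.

Youth dependency ratio: 34.7
Old-age dependency ratio: 5.9

0–17: 3139 + 4222 + 4357 + 1904 = 13622
18–64: 1705 + 4248 + 4454 + 4773 + 4367 + 5066 + 4498 + 3348 + 3223 + 3572 = 39254
65+: 801 + 1500 = 2301
Youth dependency ratio = 13622 / 39254 × 100 = 34.7
Old-age dependency ratio = 2301 / 39254 × 100 = 5.9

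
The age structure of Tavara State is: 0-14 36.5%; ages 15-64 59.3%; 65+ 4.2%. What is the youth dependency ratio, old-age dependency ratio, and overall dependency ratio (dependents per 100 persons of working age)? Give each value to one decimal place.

Youth dependency ratio: 61.6
Old-age dependency ratio: 7.1
Total dependency ratio: 68.6

Youth dependency ratio = 36.5 / 59.3 × 100 = 61.6
Old-age dependency ratio = 4.2 / 59.3 × 100 = 7.1
Total dependency ratio = (36.5 + 4.2) / 59.3 × 100 = 40.7 / 59.3 × 100 = 68.6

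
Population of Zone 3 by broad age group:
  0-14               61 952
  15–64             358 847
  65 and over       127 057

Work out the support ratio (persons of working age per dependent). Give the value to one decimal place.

Support ratio = 358 847 / (61 952 + 127 057) = 358 847 / 189 009 = 1.9

Support ratio: 1.9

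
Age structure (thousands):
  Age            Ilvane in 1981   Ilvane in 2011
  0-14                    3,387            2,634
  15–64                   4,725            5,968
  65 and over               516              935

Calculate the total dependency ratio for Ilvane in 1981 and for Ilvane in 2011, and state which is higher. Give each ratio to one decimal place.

Ilvane in 1981: (3,387 + 516) / 4,725 × 100 = 3,903 / 4,725 × 100 = 82.6
Ilvane in 2011: (2,634 + 935) / 5,968 × 100 = 3,569 / 5,968 × 100 = 59.8

Ilvane in 1981: 82.6
Ilvane in 2011: 59.8
Higher: Ilvane in 1981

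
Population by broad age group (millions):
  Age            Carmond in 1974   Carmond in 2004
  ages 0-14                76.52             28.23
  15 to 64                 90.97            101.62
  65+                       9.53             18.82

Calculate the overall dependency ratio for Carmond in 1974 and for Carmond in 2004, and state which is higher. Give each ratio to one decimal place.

Carmond in 1974: 94.6
Carmond in 2004: 46.3
Higher: Carmond in 1974

Carmond in 1974: (76.52 + 9.53) / 90.97 × 100 = 86.05 / 90.97 × 100 = 94.6
Carmond in 2004: (28.23 + 18.82) / 101.62 × 100 = 47.05 / 101.62 × 100 = 46.3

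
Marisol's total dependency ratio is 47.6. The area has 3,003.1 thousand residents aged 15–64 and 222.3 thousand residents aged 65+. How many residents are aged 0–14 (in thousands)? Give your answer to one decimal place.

Aged 0–14: 1,207.2

Total dependency ratio = (youth + elderly) / working-age × 100
47.6 = (Y + 222.3) / 3,003.1 × 100
⇒ 1,207.2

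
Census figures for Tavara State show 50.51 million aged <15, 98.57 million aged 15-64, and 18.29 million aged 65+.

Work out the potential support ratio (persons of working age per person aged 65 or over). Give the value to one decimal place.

Potential support ratio = 98.57 / 18.29 = 5.4

Potential support ratio: 5.4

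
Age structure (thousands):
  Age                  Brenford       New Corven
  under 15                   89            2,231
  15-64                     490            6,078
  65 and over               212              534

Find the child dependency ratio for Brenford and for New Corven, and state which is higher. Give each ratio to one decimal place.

Brenford: 89 / 490 × 100 = 18.2
New Corven: 2,231 / 6,078 × 100 = 36.7

Brenford: 18.2
New Corven: 36.7
Higher: New Corven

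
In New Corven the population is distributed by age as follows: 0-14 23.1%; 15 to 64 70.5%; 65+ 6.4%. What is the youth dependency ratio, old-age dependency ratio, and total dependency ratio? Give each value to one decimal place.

Youth dependency ratio: 32.8
Old-age dependency ratio: 9.1
Total dependency ratio: 41.8

Youth dependency ratio = 23.1 / 70.5 × 100 = 32.8
Old-age dependency ratio = 6.4 / 70.5 × 100 = 9.1
Total dependency ratio = (23.1 + 6.4) / 70.5 × 100 = 29.5 / 70.5 × 100 = 41.8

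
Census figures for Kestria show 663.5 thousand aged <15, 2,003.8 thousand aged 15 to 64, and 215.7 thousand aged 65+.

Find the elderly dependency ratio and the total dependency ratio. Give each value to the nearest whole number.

Old-age dependency ratio = 215.7 / 2,003.8 × 100 = 11
Total dependency ratio = (663.5 + 215.7) / 2,003.8 × 100 = 879.2 / 2,003.8 × 100 = 44

Old-age dependency ratio: 11
Total dependency ratio: 44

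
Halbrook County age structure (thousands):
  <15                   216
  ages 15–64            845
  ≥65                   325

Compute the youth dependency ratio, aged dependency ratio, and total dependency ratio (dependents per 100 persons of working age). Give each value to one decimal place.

Youth dependency ratio: 25.6
Old-age dependency ratio: 38.5
Total dependency ratio: 64.0

Youth dependency ratio = 216 / 845 × 100 = 25.6
Old-age dependency ratio = 325 / 845 × 100 = 38.5
Total dependency ratio = (216 + 325) / 845 × 100 = 541 / 845 × 100 = 64.0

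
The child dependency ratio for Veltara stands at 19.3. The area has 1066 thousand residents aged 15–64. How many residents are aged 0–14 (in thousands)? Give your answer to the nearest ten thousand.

Youth dependency ratio = youth / working-age × 100
19.3 = Y / 1066 × 100
⇒ 210

Aged 0–14: 210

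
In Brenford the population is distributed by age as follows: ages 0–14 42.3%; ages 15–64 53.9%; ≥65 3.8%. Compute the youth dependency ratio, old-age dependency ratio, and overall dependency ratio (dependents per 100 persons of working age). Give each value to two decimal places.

Youth dependency ratio: 78.48
Old-age dependency ratio: 7.05
Total dependency ratio: 85.53

Youth dependency ratio = 42.3 / 53.9 × 100 = 78.48
Old-age dependency ratio = 3.8 / 53.9 × 100 = 7.05
Total dependency ratio = (42.3 + 3.8) / 53.9 × 100 = 46.1 / 53.9 × 100 = 85.53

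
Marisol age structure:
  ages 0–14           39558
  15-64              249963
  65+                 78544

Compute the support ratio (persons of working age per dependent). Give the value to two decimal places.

Support ratio = 249963 / (39558 + 78544) = 249963 / 118102 = 2.12

Support ratio: 2.12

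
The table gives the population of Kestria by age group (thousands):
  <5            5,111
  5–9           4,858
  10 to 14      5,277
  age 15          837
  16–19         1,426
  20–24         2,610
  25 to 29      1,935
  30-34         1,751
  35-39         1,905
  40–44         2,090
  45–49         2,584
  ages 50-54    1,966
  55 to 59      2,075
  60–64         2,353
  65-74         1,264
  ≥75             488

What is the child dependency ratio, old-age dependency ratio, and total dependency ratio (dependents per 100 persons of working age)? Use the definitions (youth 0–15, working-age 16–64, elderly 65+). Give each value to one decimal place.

Youth dependency ratio: 77.7
Old-age dependency ratio: 8.5
Total dependency ratio: 86.2

0–15: 5,111 + 4,858 + 5,277 + 837 = 16,083
16–64: 1,426 + 2,610 + 1,935 + 1,751 + 1,905 + 2,090 + 2,584 + 1,966 + 2,075 + 2,353 = 20,695
65+: 1,264 + 488 = 1,752
Youth dependency ratio = 16,083 / 20,695 × 100 = 77.7
Old-age dependency ratio = 1,752 / 20,695 × 100 = 8.5
Total dependency ratio = (16,083 + 1,752) / 20,695 × 100 = 17,835 / 20,695 × 100 = 86.2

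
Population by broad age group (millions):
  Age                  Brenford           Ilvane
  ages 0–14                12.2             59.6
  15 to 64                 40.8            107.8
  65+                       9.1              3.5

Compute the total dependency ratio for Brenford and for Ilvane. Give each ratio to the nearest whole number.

Brenford: 52
Ilvane: 59

Brenford: (12.2 + 9.1) / 40.8 × 100 = 21.3 / 40.8 × 100 = 52
Ilvane: (59.6 + 3.5) / 107.8 × 100 = 63.1 / 107.8 × 100 = 59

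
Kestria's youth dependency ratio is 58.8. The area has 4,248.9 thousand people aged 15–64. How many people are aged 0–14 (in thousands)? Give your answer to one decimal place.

Youth dependency ratio = youth / working-age × 100
58.8 = Y / 4,248.9 × 100
⇒ 2,498.4

Aged 0–14: 2,498.4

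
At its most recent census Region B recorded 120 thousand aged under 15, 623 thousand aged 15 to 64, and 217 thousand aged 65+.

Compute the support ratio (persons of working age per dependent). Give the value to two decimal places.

Support ratio: 1.85

Support ratio = 623 / (120 + 217) = 623 / 337 = 1.85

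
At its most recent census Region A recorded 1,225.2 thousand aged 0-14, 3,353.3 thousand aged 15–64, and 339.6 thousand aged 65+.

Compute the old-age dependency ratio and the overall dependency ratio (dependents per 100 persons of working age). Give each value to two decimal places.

Old-age dependency ratio = 339.6 / 3,353.3 × 100 = 10.13
Total dependency ratio = (1,225.2 + 339.6) / 3,353.3 × 100 = 1,564.8 / 3,353.3 × 100 = 46.66

Old-age dependency ratio: 10.13
Total dependency ratio: 46.66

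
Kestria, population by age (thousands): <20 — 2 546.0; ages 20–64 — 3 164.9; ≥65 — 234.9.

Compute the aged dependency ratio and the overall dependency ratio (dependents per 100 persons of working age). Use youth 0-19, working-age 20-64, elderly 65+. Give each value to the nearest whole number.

Old-age dependency ratio: 7
Total dependency ratio: 88

Old-age dependency ratio = 234.9 / 3 164.9 × 100 = 7
Total dependency ratio = (2 546.0 + 234.9) / 3 164.9 × 100 = 2 780.9 / 3 164.9 × 100 = 88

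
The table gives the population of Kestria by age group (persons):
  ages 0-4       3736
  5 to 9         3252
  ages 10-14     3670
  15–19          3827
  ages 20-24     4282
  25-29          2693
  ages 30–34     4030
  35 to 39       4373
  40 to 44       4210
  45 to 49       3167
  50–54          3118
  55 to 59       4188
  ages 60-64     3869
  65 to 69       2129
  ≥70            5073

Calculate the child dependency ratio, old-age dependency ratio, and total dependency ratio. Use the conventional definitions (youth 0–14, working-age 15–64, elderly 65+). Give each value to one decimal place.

0–14: 3736 + 3252 + 3670 = 10658
15–64: 3827 + 4282 + 2693 + 4030 + 4373 + 4210 + 3167 + 3118 + 4188 + 3869 = 37757
65+: 2129 + 5073 = 7202
Youth dependency ratio = 10658 / 37757 × 100 = 28.2
Old-age dependency ratio = 7202 / 37757 × 100 = 19.1
Total dependency ratio = (10658 + 7202) / 37757 × 100 = 17860 / 37757 × 100 = 47.3

Youth dependency ratio: 28.2
Old-age dependency ratio: 19.1
Total dependency ratio: 47.3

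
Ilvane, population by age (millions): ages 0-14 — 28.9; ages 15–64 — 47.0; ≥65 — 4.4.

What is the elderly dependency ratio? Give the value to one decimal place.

Old-age dependency ratio = 4.4 / 47.0 × 100 = 9.4

Old-age dependency ratio: 9.4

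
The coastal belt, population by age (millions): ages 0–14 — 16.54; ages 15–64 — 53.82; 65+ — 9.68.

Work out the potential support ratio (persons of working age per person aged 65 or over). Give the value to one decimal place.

Potential support ratio = 53.82 / 9.68 = 5.6

Potential support ratio: 5.6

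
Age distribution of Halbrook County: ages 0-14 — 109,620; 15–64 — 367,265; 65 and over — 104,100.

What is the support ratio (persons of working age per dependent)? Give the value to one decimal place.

Support ratio = 367,265 / (109,620 + 104,100) = 367,265 / 213,720 = 1.7

Support ratio: 1.7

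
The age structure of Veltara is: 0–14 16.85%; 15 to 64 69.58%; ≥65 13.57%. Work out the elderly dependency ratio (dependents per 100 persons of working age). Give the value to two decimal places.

Old-age dependency ratio = 13.57 / 69.58 × 100 = 19.50

Old-age dependency ratio: 19.50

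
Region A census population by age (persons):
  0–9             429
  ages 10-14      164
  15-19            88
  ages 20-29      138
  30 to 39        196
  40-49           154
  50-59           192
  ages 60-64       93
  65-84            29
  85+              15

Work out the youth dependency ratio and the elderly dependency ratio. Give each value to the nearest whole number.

Youth dependency ratio: 69
Old-age dependency ratio: 5

0–14: 429 + 164 = 593
15–64: 88 + 138 + 196 + 154 + 192 + 93 = 861
65+: 29 + 15 = 44
Youth dependency ratio = 593 / 861 × 100 = 69
Old-age dependency ratio = 44 / 861 × 100 = 5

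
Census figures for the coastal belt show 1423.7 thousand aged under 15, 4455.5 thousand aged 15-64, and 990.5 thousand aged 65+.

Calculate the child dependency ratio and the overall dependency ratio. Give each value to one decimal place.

Youth dependency ratio: 32.0
Total dependency ratio: 54.2

Youth dependency ratio = 1423.7 / 4455.5 × 100 = 32.0
Total dependency ratio = (1423.7 + 990.5) / 4455.5 × 100 = 2414.2 / 4455.5 × 100 = 54.2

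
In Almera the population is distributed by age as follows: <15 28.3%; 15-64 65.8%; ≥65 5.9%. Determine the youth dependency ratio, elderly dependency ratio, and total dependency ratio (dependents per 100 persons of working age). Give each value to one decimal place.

Youth dependency ratio = 28.3 / 65.8 × 100 = 43.0
Old-age dependency ratio = 5.9 / 65.8 × 100 = 9.0
Total dependency ratio = (28.3 + 5.9) / 65.8 × 100 = 34.2 / 65.8 × 100 = 52.0

Youth dependency ratio: 43.0
Old-age dependency ratio: 9.0
Total dependency ratio: 52.0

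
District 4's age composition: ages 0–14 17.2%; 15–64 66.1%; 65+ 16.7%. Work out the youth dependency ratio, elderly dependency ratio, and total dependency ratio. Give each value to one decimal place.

Youth dependency ratio = 17.2 / 66.1 × 100 = 26.0
Old-age dependency ratio = 16.7 / 66.1 × 100 = 25.3
Total dependency ratio = (17.2 + 16.7) / 66.1 × 100 = 33.9 / 66.1 × 100 = 51.3

Youth dependency ratio: 26.0
Old-age dependency ratio: 25.3
Total dependency ratio: 51.3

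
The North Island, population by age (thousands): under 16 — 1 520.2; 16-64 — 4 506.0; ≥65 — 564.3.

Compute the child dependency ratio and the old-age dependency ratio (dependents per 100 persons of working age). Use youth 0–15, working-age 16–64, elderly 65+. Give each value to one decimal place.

Youth dependency ratio: 33.7
Old-age dependency ratio: 12.5

Youth dependency ratio = 1 520.2 / 4 506.0 × 100 = 33.7
Old-age dependency ratio = 564.3 / 4 506.0 × 100 = 12.5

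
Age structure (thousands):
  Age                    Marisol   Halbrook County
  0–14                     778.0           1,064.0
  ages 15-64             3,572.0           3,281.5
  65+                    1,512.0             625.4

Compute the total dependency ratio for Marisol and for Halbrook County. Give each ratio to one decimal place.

Marisol: 64.1
Halbrook County: 51.5

Marisol: (778.0 + 1,512.0) / 3,572.0 × 100 = 2,290.0 / 3,572.0 × 100 = 64.1
Halbrook County: (1,064.0 + 625.4) / 3,281.5 × 100 = 1,689.4 / 3,281.5 × 100 = 51.5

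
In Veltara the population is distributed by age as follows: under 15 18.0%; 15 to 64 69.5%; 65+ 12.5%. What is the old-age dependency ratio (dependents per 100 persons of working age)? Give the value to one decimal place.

Old-age dependency ratio = 12.5 / 69.5 × 100 = 18.0

Old-age dependency ratio: 18.0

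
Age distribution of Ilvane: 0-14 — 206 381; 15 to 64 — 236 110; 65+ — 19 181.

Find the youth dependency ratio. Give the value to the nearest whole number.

Youth dependency ratio: 87

Youth dependency ratio = 206 381 / 236 110 × 100 = 87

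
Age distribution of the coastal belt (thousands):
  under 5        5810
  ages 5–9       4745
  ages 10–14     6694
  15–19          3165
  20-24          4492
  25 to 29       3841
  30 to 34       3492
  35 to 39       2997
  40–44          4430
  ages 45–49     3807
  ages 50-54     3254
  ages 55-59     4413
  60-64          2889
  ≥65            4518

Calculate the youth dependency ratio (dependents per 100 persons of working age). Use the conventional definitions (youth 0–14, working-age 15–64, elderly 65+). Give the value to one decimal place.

Youth dependency ratio: 46.9

0–14: 5810 + 4745 + 6694 = 17249
15–64: 3165 + 4492 + 3841 + 3492 + 2997 + 4430 + 3807 + 3254 + 4413 + 2889 = 36780
65+: 4518
Youth dependency ratio = 17249 / 36780 × 100 = 46.9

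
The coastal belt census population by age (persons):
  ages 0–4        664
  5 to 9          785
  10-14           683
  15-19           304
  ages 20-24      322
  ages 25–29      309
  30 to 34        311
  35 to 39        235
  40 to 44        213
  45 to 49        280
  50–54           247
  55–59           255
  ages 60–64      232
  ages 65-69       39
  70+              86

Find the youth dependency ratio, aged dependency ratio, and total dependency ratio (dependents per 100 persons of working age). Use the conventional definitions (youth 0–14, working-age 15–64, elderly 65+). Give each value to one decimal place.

0–14: 664 + 785 + 683 = 2132
15–64: 304 + 322 + 309 + 311 + 235 + 213 + 280 + 247 + 255 + 232 = 2708
65+: 39 + 86 = 125
Youth dependency ratio = 2132 / 2708 × 100 = 78.7
Old-age dependency ratio = 125 / 2708 × 100 = 4.6
Total dependency ratio = (2132 + 125) / 2708 × 100 = 2257 / 2708 × 100 = 83.3

Youth dependency ratio: 78.7
Old-age dependency ratio: 4.6
Total dependency ratio: 83.3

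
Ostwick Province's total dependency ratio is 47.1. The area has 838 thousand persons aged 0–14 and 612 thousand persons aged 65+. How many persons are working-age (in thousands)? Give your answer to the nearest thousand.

Working-age: 3,079

Total dependency ratio = (youth + elderly) / working-age × 100
47.1 = (838 + 612) / W × 100
⇒ 3,079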